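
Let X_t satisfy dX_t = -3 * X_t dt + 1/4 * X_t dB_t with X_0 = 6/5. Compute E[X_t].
E[X_t] = 6*exp(-3*t)/5

For GBM dX = mu X dt + sigma X dB with X_0 = x_0, apply Itô to Y = log X: dY = (mu - sigma^2/2) dt + sigma dB, so Y_t = log(x_0) + (mu - sigma^2/2) t + sigma B_t and hence X_t = x_0 * exp((mu - sigma^2/2) t + sigma B_t).
With mu = -3, sigma = 1/4, x_0 = 6/5, this gives:
  X_t = 6/5 * exp((-97/32) * t + (1/4) * B_t).
Since sigma*B_t ~ Normal(0, sigma^2 t), E[exp(sigma*B_t)] = exp(sigma^2 t / 2); so E[X_t] = x_0 * exp((mu - sigma^2/2) t) * exp(sigma^2 t / 2) = x_0 * exp(mu t) = 6*exp(-3*t)/5.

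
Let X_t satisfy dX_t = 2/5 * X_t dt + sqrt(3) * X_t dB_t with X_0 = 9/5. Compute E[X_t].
E[X_t] = 9*exp(2*t/5)/5

For GBM dX = mu X dt + sigma X dB with X_0 = x_0, apply Itô to Y = log X: dY = (mu - sigma^2/2) dt + sigma dB, so Y_t = log(x_0) + (mu - sigma^2/2) t + sigma B_t and hence X_t = x_0 * exp((mu - sigma^2/2) t + sigma B_t).
With mu = 2/5, sigma = sqrt(3), x_0 = 9/5, this gives:
  X_t = 9/5 * exp((-11/10) * t + (sqrt(3)) * B_t).
Since sigma*B_t ~ Normal(0, sigma^2 t), E[exp(sigma*B_t)] = exp(sigma^2 t / 2); so E[X_t] = x_0 * exp((mu - sigma^2/2) t) * exp(sigma^2 t / 2) = x_0 * exp(mu t) = 9*exp(2*t/5)/5.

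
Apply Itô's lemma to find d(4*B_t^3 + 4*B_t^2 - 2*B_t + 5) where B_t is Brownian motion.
d(4*B_t^3 + 4*B_t^2 - 2*B_t + 5) = (12*B_t + 4) dt + (12*B_t^2 + 8*B_t - 2) dB_t

Itô's formula for f(B_t) gives d f(B_t) = f'(B_t) dB_t + (1/2) f''(B_t) dt. Compute derivatives of f(x) = 4*x^3 + 4*x^2 - 2*x + 5:
  f'(x)  = 12*x^2 + 8*x - 2
  f''(x) = 24*x + 8
Substitute x = B_t and multiply the f'' term by 1/2:
  drift     = (1/2) * (24*x + 8) evaluated at B_t = 12*B_t + 4
  diffusion = (12*x^2 + 8*x - 2) evaluated at B_t = 12*B_t^2 + 8*B_t - 2
Therefore d(4*B_t^3 + 4*B_t^2 - 2*B_t + 5) = (12*B_t + 4) dt + (12*B_t^2 + 8*B_t - 2) dB_t.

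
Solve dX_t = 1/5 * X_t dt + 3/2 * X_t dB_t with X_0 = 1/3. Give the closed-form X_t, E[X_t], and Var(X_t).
X_t = 1/3 * exp((-37/40) t + (3/2) B_t); E[X_t] = exp(t/5)/3; Var(X_t) = (exp(9*t/4) - 1)*exp(2*t/5)/9

For GBM dX = mu X dt + sigma X dB with X_0 = x_0, apply Itô to Y = log X: dY = (mu - sigma^2/2) dt + sigma dB, so Y_t = log(x_0) + (mu - sigma^2/2) t + sigma B_t and hence X_t = x_0 * exp((mu - sigma^2/2) t + sigma B_t).
With mu = 1/5, sigma = 3/2, x_0 = 1/3, this gives:
  X_t = 1/3 * exp((-37/40) * t + (3/2) * B_t).
Since sigma*B_t ~ Normal(0, sigma^2 t), E[exp(sigma*B_t)] = exp(sigma^2 t / 2); so E[X_t] = x_0 * exp((mu - sigma^2/2) t) * exp(sigma^2 t / 2) = x_0 * exp(mu t) = exp(t/5)/3.
Var(X_t) = E[X_t^2] - (E[X_t])^2 = x_0^2 * exp(2 mu t) * (exp(sigma^2 t) - 1) = (exp(9*t/4) - 1)*exp(2*t/5)/9.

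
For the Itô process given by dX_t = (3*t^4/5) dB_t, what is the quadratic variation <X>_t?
<X>_t = t^9/25

For an Itô process dX_t = a(t) dt + b(t) dB_t, the quadratic variation is <X>_t = int_0^t b(s)^2 ds (the drift term does not contribute). Here b(s) = 3*s^4/5, so
  b(s)^2 = 9*s^8/25.
Integrating from 0 to t:
  <X>_t = int_0^t (9*s^8/25) ds = t^9/25.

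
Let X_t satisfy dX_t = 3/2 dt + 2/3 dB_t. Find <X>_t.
<X>_t = 4*t/9

For an Itô process dX_t = a(t) dt + b(t) dB_t, the quadratic variation is <X>_t = int_0^t b(s)^2 ds (the drift term does not contribute). Here b(s) = 2/3, so
  b(s)^2 = 4/9.
Integrating from 0 to t:
  <X>_t = int_0^t (4/9) ds = 4*t/9.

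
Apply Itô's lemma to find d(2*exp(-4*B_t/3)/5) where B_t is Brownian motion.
d(2*exp(-4*B_t/3)/5) = (16*exp(-4*B_t/3)/45) dt + (-8*exp(-4*B_t/3)/15) dB_t

Itô's formula for f(B_t) gives d f(B_t) = f'(B_t) dB_t + (1/2) f''(B_t) dt. Compute derivatives of f(x) = 2*exp(-4*x/3)/5:
  f'(x)  = -8*exp(-4*x/3)/15
  f''(x) = 32*exp(-4*x/3)/45
Substitute x = B_t and multiply the f'' term by 1/2:
  drift     = (1/2) * (32*exp(-4*x/3)/45) evaluated at B_t = 16*exp(-4*B_t/3)/45
  diffusion = (-8*exp(-4*x/3)/15) evaluated at B_t = -8*exp(-4*B_t/3)/15
Therefore d(2*exp(-4*B_t/3)/5) = (16*exp(-4*B_t/3)/45) dt + (-8*exp(-4*B_t/3)/15) dB_t.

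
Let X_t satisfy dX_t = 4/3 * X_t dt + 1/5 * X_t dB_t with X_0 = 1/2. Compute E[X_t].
E[X_t] = exp(4*t/3)/2

For GBM dX = mu X dt + sigma X dB with X_0 = x_0, apply Itô to Y = log X: dY = (mu - sigma^2/2) dt + sigma dB, so Y_t = log(x_0) + (mu - sigma^2/2) t + sigma B_t and hence X_t = x_0 * exp((mu - sigma^2/2) t + sigma B_t).
With mu = 4/3, sigma = 1/5, x_0 = 1/2, this gives:
  X_t = 1/2 * exp((197/150) * t + (1/5) * B_t).
Since sigma*B_t ~ Normal(0, sigma^2 t), E[exp(sigma*B_t)] = exp(sigma^2 t / 2); so E[X_t] = x_0 * exp((mu - sigma^2/2) t) * exp(sigma^2 t / 2) = x_0 * exp(mu t) = exp(4*t/3)/2.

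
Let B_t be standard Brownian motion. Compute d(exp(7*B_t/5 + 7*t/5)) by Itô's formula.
d(exp(7*B_t/5 + 7*t/5)) = (119*exp(7*B_t/5 + 7*t/5)/50) dt + (7*exp(7*B_t/5 + 7*t/5)/5) dB_t

Itô's formula for f(t, x): d f(t, B_t) = (f_t + (1/2) f_xx) dt + f_x dB_t. Compute partials of f(t, x) = exp(7*t/5 + 7*x/5):
  f_t(t,x)  = 7*exp(7*t/5 + 7*x/5)/5
  f_x(t,x)  = 7*exp(7*t/5 + 7*x/5)/5
  f_xx(t,x) = 49*exp(7*t/5 + 7*x/5)/25
Assemble drift = f_t + (1/2) f_xx = 119*exp(7*t/5 + 7*x/5)/50 and diffusion = f_x = 7*exp(7*t/5 + 7*x/5)/5. Substituting x = B_t:
  d(exp(7*B_t/5 + 7*t/5)) = (119*exp(7*B_t/5 + 7*t/5)/50) dt + (7*exp(7*B_t/5 + 7*t/5)/5) dB_t.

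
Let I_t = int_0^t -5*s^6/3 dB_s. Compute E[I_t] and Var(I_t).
E[I_t] = 0; Var(I_t) = 25*t^13/117

The Itô integral of a deterministic integrand f(s) has mean 0 because each increment f(s) * (B_{s+ds} - B_s) has mean 0. By the Itô isometry:
  Var( int_0^t f(s) dB_s ) = E[ (int_0^t f(s) dB_s)^2 ] = int_0^t f(s)^2 ds.
Here f(s) = -5*s^6/3, so f(s)^2 = 25*s^12/9. Integrate:
  int_0^t (25*s^12/9) ds = 25*t^13/117.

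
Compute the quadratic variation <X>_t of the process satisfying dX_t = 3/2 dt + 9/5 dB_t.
<X>_t = 81*t/25

For an Itô process dX_t = a(t) dt + b(t) dB_t, the quadratic variation is <X>_t = int_0^t b(s)^2 ds (the drift term does not contribute). Here b(s) = 9/5, so
  b(s)^2 = 81/25.
Integrating from 0 to t:
  <X>_t = int_0^t (81/25) ds = 81*t/25.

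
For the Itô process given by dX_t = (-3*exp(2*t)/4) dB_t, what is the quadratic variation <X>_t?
<X>_t = 9*exp(4*t)/64 - 9/64

For an Itô process dX_t = a(t) dt + b(t) dB_t, the quadratic variation is <X>_t = int_0^t b(s)^2 ds (the drift term does not contribute). Here b(s) = -3*exp(2*s)/4, so
  b(s)^2 = 9*exp(4*s)/16.
Integrating from 0 to t:
  <X>_t = int_0^t (9*exp(4*s)/16) ds = 9*exp(4*t)/64 - 9/64.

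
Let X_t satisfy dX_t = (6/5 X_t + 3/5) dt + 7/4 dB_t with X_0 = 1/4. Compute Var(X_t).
Var(X_t) = 245*exp(12*t/5)/192 - 245/192

The variance V(t) = Var(X_t) satisfies V'(t) = 2 a V(t) + c^2 with V(0) = 0 (drift coefficient is linear in X, diffusion is constant). With a = 6/5, c = 7/4, the solution is
  V(t) = (c^2 / (2 a)) * (exp(2 a t) - 1)
       = ((7/4)^2 / (2*(6/5))) * (exp((12/5) t) - 1)
       = 245*exp(12*t/5)/192 - 245/192.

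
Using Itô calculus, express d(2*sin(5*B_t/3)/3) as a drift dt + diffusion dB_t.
d(2*sin(5*B_t/3)/3) = (-25*sin(5*B_t/3)/27) dt + (10*cos(5*B_t/3)/9) dB_t

Itô's formula for f(B_t) gives d f(B_t) = f'(B_t) dB_t + (1/2) f''(B_t) dt. Compute derivatives of f(x) = 2*sin(5*x/3)/3:
  f'(x)  = 10*cos(5*x/3)/9
  f''(x) = -50*sin(5*x/3)/27
Substitute x = B_t and multiply the f'' term by 1/2:
  drift     = (1/2) * (-50*sin(5*x/3)/27) evaluated at B_t = -25*sin(5*B_t/3)/27
  diffusion = (10*cos(5*x/3)/9) evaluated at B_t = 10*cos(5*B_t/3)/9
Therefore d(2*sin(5*B_t/3)/3) = (-25*sin(5*B_t/3)/27) dt + (10*cos(5*B_t/3)/9) dB_t.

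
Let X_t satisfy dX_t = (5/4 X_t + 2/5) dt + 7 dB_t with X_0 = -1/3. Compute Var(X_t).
Var(X_t) = 98*exp(5*t/2)/5 - 98/5

The variance V(t) = Var(X_t) satisfies V'(t) = 2 a V(t) + c^2 with V(0) = 0 (drift coefficient is linear in X, diffusion is constant). With a = 5/4, c = 7, the solution is
  V(t) = (c^2 / (2 a)) * (exp(2 a t) - 1)
       = (7^2 / (2*(5/4))) * (exp((5/2) t) - 1)
       = 98*exp(5*t/2)/5 - 98/5.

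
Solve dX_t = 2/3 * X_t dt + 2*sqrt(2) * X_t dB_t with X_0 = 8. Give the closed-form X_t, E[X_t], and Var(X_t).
X_t = 8 * exp((-10/3) t + (2*sqrt(2)) B_t); E[X_t] = 8*exp(2*t/3); Var(X_t) = 64*(exp(8*t) - 1)*exp(4*t/3)

For GBM dX = mu X dt + sigma X dB with X_0 = x_0, apply Itô to Y = log X: dY = (mu - sigma^2/2) dt + sigma dB, so Y_t = log(x_0) + (mu - sigma^2/2) t + sigma B_t and hence X_t = x_0 * exp((mu - sigma^2/2) t + sigma B_t).
With mu = 2/3, sigma = 2*sqrt(2), x_0 = 8, this gives:
  X_t = 8 * exp((-10/3) * t + (2*sqrt(2)) * B_t).
Since sigma*B_t ~ Normal(0, sigma^2 t), E[exp(sigma*B_t)] = exp(sigma^2 t / 2); so E[X_t] = x_0 * exp((mu - sigma^2/2) t) * exp(sigma^2 t / 2) = x_0 * exp(mu t) = 8*exp(2*t/3).
Var(X_t) = E[X_t^2] - (E[X_t])^2 = x_0^2 * exp(2 mu t) * (exp(sigma^2 t) - 1) = 64*(exp(8*t) - 1)*exp(4*t/3).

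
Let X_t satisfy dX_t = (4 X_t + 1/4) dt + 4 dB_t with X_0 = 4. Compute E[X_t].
E[X_t] = 65*exp(4*t)/16 - 1/16

Taking expectations and using E[dB_t] = 0, the mean m(t) = E[X_t] satisfies the ODE m'(t) = a m(t) + b with m(0) = x_0. With a = 4, b = 1/4, x_0 = 4, the solution is
  m(t) = x_0 * exp(a t) + (b/a) * (exp(a t) - 1)
       = 4 * exp(4 t) + ((1/4)/4) * (exp(4 t) - 1)
       = 65*exp(4*t)/16 - 1/16.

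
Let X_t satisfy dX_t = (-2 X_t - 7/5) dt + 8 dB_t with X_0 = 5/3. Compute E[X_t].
E[X_t] = -7/10 + 71*exp(-2*t)/30

Taking expectations and using E[dB_t] = 0, the mean m(t) = E[X_t] satisfies the ODE m'(t) = a m(t) + b with m(0) = x_0. With a = -2, b = -7/5, x_0 = 5/3, the solution is
  m(t) = x_0 * exp(a t) + (b/a) * (exp(a t) - 1)
       = (5/3) * exp((-2) t) + ((-7/5)/(-2)) * (exp((-2) t) - 1)
       = -7/10 + 71*exp(-2*t)/30.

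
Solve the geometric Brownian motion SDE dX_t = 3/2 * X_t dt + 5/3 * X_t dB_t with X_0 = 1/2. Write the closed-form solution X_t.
X_t = 1/2 * exp((1/9) * t + (5/3) * B_t)

For GBM dX = mu X dt + sigma X dB with X_0 = x_0, apply Itô to Y = log X: dY = (mu - sigma^2/2) dt + sigma dB, so Y_t = log(x_0) + (mu - sigma^2/2) t + sigma B_t and hence X_t = x_0 * exp((mu - sigma^2/2) t + sigma B_t).
With mu = 3/2, sigma = 5/3, x_0 = 1/2, this gives:
  X_t = 1/2 * exp((1/9) * t + (5/3) * B_t).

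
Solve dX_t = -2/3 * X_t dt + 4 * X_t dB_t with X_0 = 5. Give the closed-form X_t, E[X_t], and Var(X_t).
X_t = 5 * exp((-26/3) t + (4) B_t); E[X_t] = 5*exp(-2*t/3); Var(X_t) = (25*exp(16*t) - 25)*exp(-4*t/3)

For GBM dX = mu X dt + sigma X dB with X_0 = x_0, apply Itô to Y = log X: dY = (mu - sigma^2/2) dt + sigma dB, so Y_t = log(x_0) + (mu - sigma^2/2) t + sigma B_t and hence X_t = x_0 * exp((mu - sigma^2/2) t + sigma B_t).
With mu = -2/3, sigma = 4, x_0 = 5, this gives:
  X_t = 5 * exp((-26/3) * t + (4) * B_t).
Since sigma*B_t ~ Normal(0, sigma^2 t), E[exp(sigma*B_t)] = exp(sigma^2 t / 2); so E[X_t] = x_0 * exp((mu - sigma^2/2) t) * exp(sigma^2 t / 2) = x_0 * exp(mu t) = 5*exp(-2*t/3).
Var(X_t) = E[X_t^2] - (E[X_t])^2 = x_0^2 * exp(2 mu t) * (exp(sigma^2 t) - 1) = (25*exp(16*t) - 25)*exp(-4*t/3).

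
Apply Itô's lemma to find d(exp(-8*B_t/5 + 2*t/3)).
d(exp(-8*B_t/5 + 2*t/3)) = (146*exp(-8*B_t/5 + 2*t/3)/75) dt + (-8*exp(-8*B_t/5 + 2*t/3)/5) dB_t

Itô's formula for f(t, x): d f(t, B_t) = (f_t + (1/2) f_xx) dt + f_x dB_t. Compute partials of f(t, x) = exp(2*t/3 - 8*x/5):
  f_t(t,x)  = 2*exp(2*t/3 - 8*x/5)/3
  f_x(t,x)  = -8*exp(2*t/3 - 8*x/5)/5
  f_xx(t,x) = 64*exp(2*t/3 - 8*x/5)/25
Assemble drift = f_t + (1/2) f_xx = 146*exp(2*t/3 - 8*x/5)/75 and diffusion = f_x = -8*exp(2*t/3 - 8*x/5)/5. Substituting x = B_t:
  d(exp(-8*B_t/5 + 2*t/3)) = (146*exp(-8*B_t/5 + 2*t/3)/75) dt + (-8*exp(-8*B_t/5 + 2*t/3)/5) dB_t.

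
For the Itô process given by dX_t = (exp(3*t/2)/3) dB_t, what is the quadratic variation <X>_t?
<X>_t = exp(3*t)/27 - 1/27

For an Itô process dX_t = a(t) dt + b(t) dB_t, the quadratic variation is <X>_t = int_0^t b(s)^2 ds (the drift term does not contribute). Here b(s) = exp(3*s/2)/3, so
  b(s)^2 = exp(3*s)/9.
Integrating from 0 to t:
  <X>_t = int_0^t (exp(3*s)/9) ds = exp(3*t)/27 - 1/27.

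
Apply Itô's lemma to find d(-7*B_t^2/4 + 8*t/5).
d(-7*B_t^2/4 + 8*t/5) = (-3/20) dt + (-7*B_t/2) dB_t

Itô's formula for f(t, x): d f(t, B_t) = (f_t + (1/2) f_xx) dt + f_x dB_t. Compute partials of f(t, x) = 8*t/5 - 7*x^2/4:
  f_t(t,x)  = 8/5
  f_x(t,x)  = -7*x/2
  f_xx(t,x) = -7/2
Assemble drift = f_t + (1/2) f_xx = -3/20 and diffusion = f_x = -7*x/2. Substituting x = B_t:
  d(-7*B_t^2/4 + 8*t/5) = (-3/20) dt + (-7*B_t/2) dB_t.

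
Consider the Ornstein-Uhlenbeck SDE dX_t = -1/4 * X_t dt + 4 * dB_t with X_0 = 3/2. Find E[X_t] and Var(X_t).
E[X_t] = 3*exp(-t/4)/2; Var(X_t) = 32 - 32*exp(-t/2)

The OU SDE dX = -theta X dt + sigma dB admits the integrating factor exp(theta t): d(exp(theta t) X_t) = sigma exp(theta t) dB_t. Integrating from 0 to t:
  X_t = x_0 * exp(-theta t) + sigma * int_0^t exp(-theta (t-s)) dB_s.
The Itô integral has mean 0 and (by the Itô isometry) variance sigma^2 * int_0^t exp(-2 theta (t - s)) ds = sigma^2 * (1 - exp(-2 theta t)) / (2 theta).
With theta = 1/4, sigma = 4, x_0 = 3/2:
  E[X_t] = 3/2 * exp(-1/4 t) = 3*exp(-t/4)/2
  Var(X_t) = (4)^2 * (1 - exp(-2*1/4 t)) / (2 * 1/4) = 32 - 32*exp(-t/2).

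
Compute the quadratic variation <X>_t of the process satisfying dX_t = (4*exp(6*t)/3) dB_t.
<X>_t = 4*exp(12*t)/27 - 4/27

For an Itô process dX_t = a(t) dt + b(t) dB_t, the quadratic variation is <X>_t = int_0^t b(s)^2 ds (the drift term does not contribute). Here b(s) = 4*exp(6*s)/3, so
  b(s)^2 = 16*exp(12*s)/9.
Integrating from 0 to t:
  <X>_t = int_0^t (16*exp(12*s)/9) ds = 4*exp(12*t)/27 - 4/27.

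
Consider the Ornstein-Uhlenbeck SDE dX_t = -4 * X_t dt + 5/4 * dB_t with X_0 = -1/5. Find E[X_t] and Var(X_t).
E[X_t] = -exp(-4*t)/5; Var(X_t) = 25/128 - 25*exp(-8*t)/128

The OU SDE dX = -theta X dt + sigma dB admits the integrating factor exp(theta t): d(exp(theta t) X_t) = sigma exp(theta t) dB_t. Integrating from 0 to t:
  X_t = x_0 * exp(-theta t) + sigma * int_0^t exp(-theta (t-s)) dB_s.
The Itô integral has mean 0 and (by the Itô isometry) variance sigma^2 * int_0^t exp(-2 theta (t - s)) ds = sigma^2 * (1 - exp(-2 theta t)) / (2 theta).
With theta = 4, sigma = 5/4, x_0 = -1/5:
  E[X_t] = -1/5 * exp(-4 t) = -exp(-4*t)/5
  Var(X_t) = (5/4)^2 * (1 - exp(-2*4 t)) / (2 * 4) = 25/128 - 25*exp(-8*t)/128.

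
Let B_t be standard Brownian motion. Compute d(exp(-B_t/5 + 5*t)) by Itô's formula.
d(exp(-B_t/5 + 5*t)) = (251*exp(-B_t/5 + 5*t)/50) dt + (-exp(-B_t/5 + 5*t)/5) dB_t

Itô's formula for f(t, x): d f(t, B_t) = (f_t + (1/2) f_xx) dt + f_x dB_t. Compute partials of f(t, x) = exp(5*t - x/5):
  f_t(t,x)  = 5*exp(5*t - x/5)
  f_x(t,x)  = -exp(5*t - x/5)/5
  f_xx(t,x) = exp(5*t - x/5)/25
Assemble drift = f_t + (1/2) f_xx = 251*exp(5*t - x/5)/50 and diffusion = f_x = -exp(5*t - x/5)/5. Substituting x = B_t:
  d(exp(-B_t/5 + 5*t)) = (251*exp(-B_t/5 + 5*t)/50) dt + (-exp(-B_t/5 + 5*t)/5) dB_t.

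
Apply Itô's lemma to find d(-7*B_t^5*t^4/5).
d(-7*B_t^5*t^4/5) = (B_t^3*t^3*(-28*B_t^2/5 - 14*t)) dt + (-7*B_t^4*t^4) dB_t

Itô's formula for f(t, x): d f(t, B_t) = (f_t + (1/2) f_xx) dt + f_x dB_t. Compute partials of f(t, x) = -7*t^4*x^5/5:
  f_t(t,x)  = -28*t^3*x^5/5
  f_x(t,x)  = -7*t^4*x^4
  f_xx(t,x) = -28*t^4*x^3
Assemble drift = f_t + (1/2) f_xx = t^3*x^3*(-14*t - 28*x^2/5) and diffusion = f_x = -7*t^4*x^4. Substituting x = B_t:
  d(-7*B_t^5*t^4/5) = (B_t^3*t^3*(-28*B_t^2/5 - 14*t)) dt + (-7*B_t^4*t^4) dB_t.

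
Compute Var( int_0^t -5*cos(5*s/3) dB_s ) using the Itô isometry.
Var = 25*t/2 + 15*sin(10*t/3)/4

The Itô integral of a deterministic integrand f(s) has mean 0 because each increment f(s) * (B_{s+ds} - B_s) has mean 0. By the Itô isometry:
  Var( int_0^t f(s) dB_s ) = E[ (int_0^t f(s) dB_s)^2 ] = int_0^t f(s)^2 ds.
Here f(s) = -5*cos(5*s/3), so f(s)^2 = 25*cos(5*s/3)^2. Integrate:
  int_0^t (25*cos(5*s/3)^2) ds = 25*t/2 + 15*sin(10*t/3)/4.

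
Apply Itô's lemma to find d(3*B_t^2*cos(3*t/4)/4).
d(3*B_t^2*cos(3*t/4)/4) = (-9*B_t^2*sin(3*t/4)/16 + 3*cos(3*t/4)/4) dt + (3*B_t*cos(3*t/4)/2) dB_t

Itô's formula for f(t, x): d f(t, B_t) = (f_t + (1/2) f_xx) dt + f_x dB_t. Compute partials of f(t, x) = 3*x^2*cos(3*t/4)/4:
  f_t(t,x)  = -9*x^2*sin(3*t/4)/16
  f_x(t,x)  = 3*x*cos(3*t/4)/2
  f_xx(t,x) = 3*cos(3*t/4)/2
Assemble drift = f_t + (1/2) f_xx = -9*x^2*sin(3*t/4)/16 + 3*cos(3*t/4)/4 and diffusion = f_x = 3*x*cos(3*t/4)/2. Substituting x = B_t:
  d(3*B_t^2*cos(3*t/4)/4) = (-9*B_t^2*sin(3*t/4)/16 + 3*cos(3*t/4)/4) dt + (3*B_t*cos(3*t/4)/2) dB_t.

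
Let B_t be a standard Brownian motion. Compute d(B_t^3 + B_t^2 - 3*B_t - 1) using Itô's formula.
d(B_t^3 + B_t^2 - 3*B_t - 1) = (3*B_t + 1) dt + (3*B_t^2 + 2*B_t - 3) dB_t

Itô's formula for f(B_t) gives d f(B_t) = f'(B_t) dB_t + (1/2) f''(B_t) dt. Compute derivatives of f(x) = x^3 + x^2 - 3*x - 1:
  f'(x)  = 3*x^2 + 2*x - 3
  f''(x) = 6*x + 2
Substitute x = B_t and multiply the f'' term by 1/2:
  drift     = (1/2) * (6*x + 2) evaluated at B_t = 3*B_t + 1
  diffusion = (3*x^2 + 2*x - 3) evaluated at B_t = 3*B_t^2 + 2*B_t - 3
Therefore d(B_t^3 + B_t^2 - 3*B_t - 1) = (3*B_t + 1) dt + (3*B_t^2 + 2*B_t - 3) dB_t.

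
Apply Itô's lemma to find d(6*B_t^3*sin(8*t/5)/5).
d(6*B_t^3*sin(8*t/5)/5) = (6*B_t*(8*B_t^2*cos(8*t/5) + 15*sin(8*t/5))/25) dt + (18*B_t^2*sin(8*t/5)/5) dB_t

Itô's formula for f(t, x): d f(t, B_t) = (f_t + (1/2) f_xx) dt + f_x dB_t. Compute partials of f(t, x) = 6*x^3*sin(8*t/5)/5:
  f_t(t,x)  = 48*x^3*cos(8*t/5)/25
  f_x(t,x)  = 18*x^2*sin(8*t/5)/5
  f_xx(t,x) = 36*x*sin(8*t/5)/5
Assemble drift = f_t + (1/2) f_xx = 6*x*(8*x^2*cos(8*t/5) + 15*sin(8*t/5))/25 and diffusion = f_x = 18*x^2*sin(8*t/5)/5. Substituting x = B_t:
  d(6*B_t^3*sin(8*t/5)/5) = (6*B_t*(8*B_t^2*cos(8*t/5) + 15*sin(8*t/5))/25) dt + (18*B_t^2*sin(8*t/5)/5) dB_t.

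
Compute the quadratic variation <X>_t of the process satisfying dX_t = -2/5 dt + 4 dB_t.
<X>_t = 16*t

For an Itô process dX_t = a(t) dt + b(t) dB_t, the quadratic variation is <X>_t = int_0^t b(s)^2 ds (the drift term does not contribute). Here b(s) = 4, so
  b(s)^2 = 16.
Integrating from 0 to t:
  <X>_t = int_0^t (16) ds = 16*t.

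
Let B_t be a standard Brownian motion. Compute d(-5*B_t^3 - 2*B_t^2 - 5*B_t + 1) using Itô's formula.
d(-5*B_t^3 - 2*B_t^2 - 5*B_t + 1) = (-15*B_t - 2) dt + (-15*B_t^2 - 4*B_t - 5) dB_t

Itô's formula for f(B_t) gives d f(B_t) = f'(B_t) dB_t + (1/2) f''(B_t) dt. Compute derivatives of f(x) = -5*x^3 - 2*x^2 - 5*x + 1:
  f'(x)  = -15*x^2 - 4*x - 5
  f''(x) = -30*x - 4
Substitute x = B_t and multiply the f'' term by 1/2:
  drift     = (1/2) * (-30*x - 4) evaluated at B_t = -15*B_t - 2
  diffusion = (-15*x^2 - 4*x - 5) evaluated at B_t = -15*B_t^2 - 4*B_t - 5
Therefore d(-5*B_t^3 - 2*B_t^2 - 5*B_t + 1) = (-15*B_t - 2) dt + (-15*B_t^2 - 4*B_t - 5) dB_t.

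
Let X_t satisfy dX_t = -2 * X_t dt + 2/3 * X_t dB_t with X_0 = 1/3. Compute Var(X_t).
Var(X_t) = (exp(4*t/9) - 1)*exp(-4*t)/9

For GBM dX = mu X dt + sigma X dB with X_0 = x_0, apply Itô to Y = log X: dY = (mu - sigma^2/2) dt + sigma dB, so Y_t = log(x_0) + (mu - sigma^2/2) t + sigma B_t and hence X_t = x_0 * exp((mu - sigma^2/2) t + sigma B_t).
With mu = -2, sigma = 2/3, x_0 = 1/3, this gives:
  X_t = 1/3 * exp((-20/9) * t + (2/3) * B_t).
Since sigma*B_t ~ Normal(0, sigma^2 t), E[exp(sigma*B_t)] = exp(sigma^2 t / 2); so E[X_t] = x_0 * exp((mu - sigma^2/2) t) * exp(sigma^2 t / 2) = x_0 * exp(mu t) = exp(-2*t)/3.
Var(X_t) = E[X_t^2] - (E[X_t])^2 = x_0^2 * exp(2 mu t) * (exp(sigma^2 t) - 1) = (exp(4*t/9) - 1)*exp(-4*t)/9.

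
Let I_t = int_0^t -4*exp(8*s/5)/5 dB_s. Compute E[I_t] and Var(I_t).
E[I_t] = 0; Var(I_t) = exp(16*t/5)/5 - 1/5

The Itô integral of a deterministic integrand f(s) has mean 0 because each increment f(s) * (B_{s+ds} - B_s) has mean 0. By the Itô isometry:
  Var( int_0^t f(s) dB_s ) = E[ (int_0^t f(s) dB_s)^2 ] = int_0^t f(s)^2 ds.
Here f(s) = -4*exp(8*s/5)/5, so f(s)^2 = 16*exp(16*s/5)/25. Integrate:
  int_0^t (16*exp(16*s/5)/25) ds = exp(16*t/5)/5 - 1/5.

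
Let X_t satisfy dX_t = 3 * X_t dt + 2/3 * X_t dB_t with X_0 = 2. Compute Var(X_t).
Var(X_t) = 4*(exp(4*t/9) - 1)*exp(6*t)

For GBM dX = mu X dt + sigma X dB with X_0 = x_0, apply Itô to Y = log X: dY = (mu - sigma^2/2) dt + sigma dB, so Y_t = log(x_0) + (mu - sigma^2/2) t + sigma B_t and hence X_t = x_0 * exp((mu - sigma^2/2) t + sigma B_t).
With mu = 3, sigma = 2/3, x_0 = 2, this gives:
  X_t = 2 * exp((25/9) * t + (2/3) * B_t).
Since sigma*B_t ~ Normal(0, sigma^2 t), E[exp(sigma*B_t)] = exp(sigma^2 t / 2); so E[X_t] = x_0 * exp((mu - sigma^2/2) t) * exp(sigma^2 t / 2) = x_0 * exp(mu t) = 2*exp(3*t).
Var(X_t) = E[X_t^2] - (E[X_t])^2 = x_0^2 * exp(2 mu t) * (exp(sigma^2 t) - 1) = 4*(exp(4*t/9) - 1)*exp(6*t).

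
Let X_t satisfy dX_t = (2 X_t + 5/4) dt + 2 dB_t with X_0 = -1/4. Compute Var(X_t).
Var(X_t) = exp(4*t) - 1

The variance V(t) = Var(X_t) satisfies V'(t) = 2 a V(t) + c^2 with V(0) = 0 (drift coefficient is linear in X, diffusion is constant). With a = 2, c = 2, the solution is
  V(t) = (c^2 / (2 a)) * (exp(2 a t) - 1)
       = (2^2 / (2*2)) * (exp(4 t) - 1)
       = exp(4*t) - 1.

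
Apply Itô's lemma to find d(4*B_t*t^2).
d(4*B_t*t^2) = (8*B_t*t) dt + (4*t^2) dB_t

Itô's formula for f(t, x): d f(t, B_t) = (f_t + (1/2) f_xx) dt + f_x dB_t. Compute partials of f(t, x) = 4*t^2*x:
  f_t(t,x)  = 8*t*x
  f_x(t,x)  = 4*t^2
  f_xx(t,x) = 0
Assemble drift = f_t + (1/2) f_xx = 8*t*x and diffusion = f_x = 4*t^2. Substituting x = B_t:
  d(4*B_t*t^2) = (8*B_t*t) dt + (4*t^2) dB_t.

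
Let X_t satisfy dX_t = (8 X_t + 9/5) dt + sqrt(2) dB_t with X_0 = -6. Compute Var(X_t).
Var(X_t) = exp(16*t)/8 - 1/8

The variance V(t) = Var(X_t) satisfies V'(t) = 2 a V(t) + c^2 with V(0) = 0 (drift coefficient is linear in X, diffusion is constant). With a = 8, c = sqrt(2), the solution is
  V(t) = (c^2 / (2 a)) * (exp(2 a t) - 1)
       = (sqrt(2)^2 / (2*8)) * (exp(16 t) - 1)
       = exp(16*t)/8 - 1/8.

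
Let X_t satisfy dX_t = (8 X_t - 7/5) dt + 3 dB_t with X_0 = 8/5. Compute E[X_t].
E[X_t] = 57*exp(8*t)/40 + 7/40

Taking expectations and using E[dB_t] = 0, the mean m(t) = E[X_t] satisfies the ODE m'(t) = a m(t) + b with m(0) = x_0. With a = 8, b = -7/5, x_0 = 8/5, the solution is
  m(t) = x_0 * exp(a t) + (b/a) * (exp(a t) - 1)
       = (8/5) * exp(8 t) + ((-7/5)/8) * (exp(8 t) - 1)
       = 57*exp(8*t)/40 + 7/40.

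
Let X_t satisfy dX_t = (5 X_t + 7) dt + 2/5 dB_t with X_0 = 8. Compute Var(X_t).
Var(X_t) = 2*exp(10*t)/125 - 2/125

The variance V(t) = Var(X_t) satisfies V'(t) = 2 a V(t) + c^2 with V(0) = 0 (drift coefficient is linear in X, diffusion is constant). With a = 5, c = 2/5, the solution is
  V(t) = (c^2 / (2 a)) * (exp(2 a t) - 1)
       = ((2/5)^2 / (2*5)) * (exp(10 t) - 1)
       = 2*exp(10*t)/125 - 2/125.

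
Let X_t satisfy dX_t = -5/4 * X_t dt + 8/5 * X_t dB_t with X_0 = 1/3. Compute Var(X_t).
Var(X_t) = (exp(64*t/25) - 1)*exp(-5*t/2)/9

For GBM dX = mu X dt + sigma X dB with X_0 = x_0, apply Itô to Y = log X: dY = (mu - sigma^2/2) dt + sigma dB, so Y_t = log(x_0) + (mu - sigma^2/2) t + sigma B_t and hence X_t = x_0 * exp((mu - sigma^2/2) t + sigma B_t).
With mu = -5/4, sigma = 8/5, x_0 = 1/3, this gives:
  X_t = 1/3 * exp((-253/100) * t + (8/5) * B_t).
Since sigma*B_t ~ Normal(0, sigma^2 t), E[exp(sigma*B_t)] = exp(sigma^2 t / 2); so E[X_t] = x_0 * exp((mu - sigma^2/2) t) * exp(sigma^2 t / 2) = x_0 * exp(mu t) = exp(-5*t/4)/3.
Var(X_t) = E[X_t^2] - (E[X_t])^2 = x_0^2 * exp(2 mu t) * (exp(sigma^2 t) - 1) = (exp(64*t/25) - 1)*exp(-5*t/2)/9.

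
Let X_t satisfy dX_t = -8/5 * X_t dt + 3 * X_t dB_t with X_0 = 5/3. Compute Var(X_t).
Var(X_t) = (25*exp(9*t) - 25)*exp(-16*t/5)/9

For GBM dX = mu X dt + sigma X dB with X_0 = x_0, apply Itô to Y = log X: dY = (mu - sigma^2/2) dt + sigma dB, so Y_t = log(x_0) + (mu - sigma^2/2) t + sigma B_t and hence X_t = x_0 * exp((mu - sigma^2/2) t + sigma B_t).
With mu = -8/5, sigma = 3, x_0 = 5/3, this gives:
  X_t = 5/3 * exp((-61/10) * t + (3) * B_t).
Since sigma*B_t ~ Normal(0, sigma^2 t), E[exp(sigma*B_t)] = exp(sigma^2 t / 2); so E[X_t] = x_0 * exp((mu - sigma^2/2) t) * exp(sigma^2 t / 2) = x_0 * exp(mu t) = 5*exp(-8*t/5)/3.
Var(X_t) = E[X_t^2] - (E[X_t])^2 = x_0^2 * exp(2 mu t) * (exp(sigma^2 t) - 1) = (25*exp(9*t) - 25)*exp(-16*t/5)/9.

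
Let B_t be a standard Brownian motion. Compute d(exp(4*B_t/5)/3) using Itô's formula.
d(exp(4*B_t/5)/3) = (8*exp(4*B_t/5)/75) dt + (4*exp(4*B_t/5)/15) dB_t

Itô's formula for f(B_t) gives d f(B_t) = f'(B_t) dB_t + (1/2) f''(B_t) dt. Compute derivatives of f(x) = exp(4*x/5)/3:
  f'(x)  = 4*exp(4*x/5)/15
  f''(x) = 16*exp(4*x/5)/75
Substitute x = B_t and multiply the f'' term by 1/2:
  drift     = (1/2) * (16*exp(4*x/5)/75) evaluated at B_t = 8*exp(4*B_t/5)/75
  diffusion = (4*exp(4*x/5)/15) evaluated at B_t = 4*exp(4*B_t/5)/15
Therefore d(exp(4*B_t/5)/3) = (8*exp(4*B_t/5)/75) dt + (4*exp(4*B_t/5)/15) dB_t.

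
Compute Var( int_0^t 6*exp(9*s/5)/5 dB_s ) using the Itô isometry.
Var = 2*exp(18*t/5)/5 - 2/5

The Itô integral of a deterministic integrand f(s) has mean 0 because each increment f(s) * (B_{s+ds} - B_s) has mean 0. By the Itô isometry:
  Var( int_0^t f(s) dB_s ) = E[ (int_0^t f(s) dB_s)^2 ] = int_0^t f(s)^2 ds.
Here f(s) = 6*exp(9*s/5)/5, so f(s)^2 = 36*exp(18*s/5)/25. Integrate:
  int_0^t (36*exp(18*s/5)/25) ds = 2*exp(18*t/5)/5 - 2/5.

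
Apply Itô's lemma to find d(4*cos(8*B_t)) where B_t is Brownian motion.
d(4*cos(8*B_t)) = (-128*cos(8*B_t)) dt + (-32*sin(8*B_t)) dB_t

Itô's formula for f(B_t) gives d f(B_t) = f'(B_t) dB_t + (1/2) f''(B_t) dt. Compute derivatives of f(x) = 4*cos(8*x):
  f'(x)  = -32*sin(8*x)
  f''(x) = -256*cos(8*x)
Substitute x = B_t and multiply the f'' term by 1/2:
  drift     = (1/2) * (-256*cos(8*x)) evaluated at B_t = -128*cos(8*B_t)
  diffusion = (-32*sin(8*x)) evaluated at B_t = -32*sin(8*B_t)
Therefore d(4*cos(8*B_t)) = (-128*cos(8*B_t)) dt + (-32*sin(8*B_t)) dB_t.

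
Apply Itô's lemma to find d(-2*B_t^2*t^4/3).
d(-2*B_t^2*t^4/3) = (2*t^3*(-4*B_t^2 - t)/3) dt + (-4*B_t*t^4/3) dB_t

Itô's formula for f(t, x): d f(t, B_t) = (f_t + (1/2) f_xx) dt + f_x dB_t. Compute partials of f(t, x) = -2*t^4*x^2/3:
  f_t(t,x)  = -8*t^3*x^2/3
  f_x(t,x)  = -4*t^4*x/3
  f_xx(t,x) = -4*t^4/3
Assemble drift = f_t + (1/2) f_xx = 2*t^3*(-t - 4*x^2)/3 and diffusion = f_x = -4*t^4*x/3. Substituting x = B_t:
  d(-2*B_t^2*t^4/3) = (2*t^3*(-4*B_t^2 - t)/3) dt + (-4*B_t*t^4/3) dB_t.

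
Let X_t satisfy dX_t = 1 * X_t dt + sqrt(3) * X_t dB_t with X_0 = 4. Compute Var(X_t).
Var(X_t) = 16*(exp(3*t) - 1)*exp(2*t)

For GBM dX = mu X dt + sigma X dB with X_0 = x_0, apply Itô to Y = log X: dY = (mu - sigma^2/2) dt + sigma dB, so Y_t = log(x_0) + (mu - sigma^2/2) t + sigma B_t and hence X_t = x_0 * exp((mu - sigma^2/2) t + sigma B_t).
With mu = 1, sigma = sqrt(3), x_0 = 4, this gives:
  X_t = 4 * exp((-1/2) * t + (sqrt(3)) * B_t).
Since sigma*B_t ~ Normal(0, sigma^2 t), E[exp(sigma*B_t)] = exp(sigma^2 t / 2); so E[X_t] = x_0 * exp((mu - sigma^2/2) t) * exp(sigma^2 t / 2) = x_0 * exp(mu t) = 4*exp(t).
Var(X_t) = E[X_t^2] - (E[X_t])^2 = x_0^2 * exp(2 mu t) * (exp(sigma^2 t) - 1) = 16*(exp(3*t) - 1)*exp(2*t).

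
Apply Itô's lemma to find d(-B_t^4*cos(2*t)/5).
d(-B_t^4*cos(2*t)/5) = (2*B_t^2*(B_t^2*sin(2*t) - 3*cos(2*t))/5) dt + (-4*B_t^3*cos(2*t)/5) dB_t

Itô's formula for f(t, x): d f(t, B_t) = (f_t + (1/2) f_xx) dt + f_x dB_t. Compute partials of f(t, x) = -x^4*cos(2*t)/5:
  f_t(t,x)  = 2*x^4*sin(2*t)/5
  f_x(t,x)  = -4*x^3*cos(2*t)/5
  f_xx(t,x) = -12*x^2*cos(2*t)/5
Assemble drift = f_t + (1/2) f_xx = 2*x^2*(x^2*sin(2*t) - 3*cos(2*t))/5 and diffusion = f_x = -4*x^3*cos(2*t)/5. Substituting x = B_t:
  d(-B_t^4*cos(2*t)/5) = (2*B_t^2*(B_t^2*sin(2*t) - 3*cos(2*t))/5) dt + (-4*B_t^3*cos(2*t)/5) dB_t.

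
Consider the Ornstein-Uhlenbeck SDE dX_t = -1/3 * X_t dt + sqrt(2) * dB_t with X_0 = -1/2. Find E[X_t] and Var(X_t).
E[X_t] = -exp(-t/3)/2; Var(X_t) = 3 - 3*exp(-2*t/3)

The OU SDE dX = -theta X dt + sigma dB admits the integrating factor exp(theta t): d(exp(theta t) X_t) = sigma exp(theta t) dB_t. Integrating from 0 to t:
  X_t = x_0 * exp(-theta t) + sigma * int_0^t exp(-theta (t-s)) dB_s.
The Itô integral has mean 0 and (by the Itô isometry) variance sigma^2 * int_0^t exp(-2 theta (t - s)) ds = sigma^2 * (1 - exp(-2 theta t)) / (2 theta).
With theta = 1/3, sigma = sqrt(2), x_0 = -1/2:
  E[X_t] = -1/2 * exp(-1/3 t) = -exp(-t/3)/2
  Var(X_t) = (sqrt(2))^2 * (1 - exp(-2*1/3 t)) / (2 * 1/3) = 3 - 3*exp(-2*t/3).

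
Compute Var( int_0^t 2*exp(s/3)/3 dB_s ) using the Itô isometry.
Var = 2*exp(2*t/3)/3 - 2/3

The Itô integral of a deterministic integrand f(s) has mean 0 because each increment f(s) * (B_{s+ds} - B_s) has mean 0. By the Itô isometry:
  Var( int_0^t f(s) dB_s ) = E[ (int_0^t f(s) dB_s)^2 ] = int_0^t f(s)^2 ds.
Here f(s) = 2*exp(s/3)/3, so f(s)^2 = 4*exp(2*s/3)/9. Integrate:
  int_0^t (4*exp(2*s/3)/9) ds = 2*exp(2*t/3)/3 - 2/3.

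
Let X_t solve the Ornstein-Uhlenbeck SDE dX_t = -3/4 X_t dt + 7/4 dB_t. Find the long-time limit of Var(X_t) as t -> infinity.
lim Var(X_t) = 49/24

The OU SDE dX = -theta X dt + sigma dB admits the integrating factor exp(theta t): d(exp(theta t) X_t) = sigma exp(theta t) dB_t. Integrating from 0 to t gives X_t = x_0 * exp(-theta t) + sigma * int_0^t exp(-theta (t-s)) dB_s for any initial x_0. The Itô integral has variance (by the Itô isometry) sigma^2 * int_0^t exp(-2 theta (t - s)) ds = sigma^2 * (1 - exp(-2 theta t)) / (2 theta), independent of x_0.
With theta = 3/4, sigma = 7/4:
  Var(X_t) = (7/4)^2 * (1 - exp(-2*3/4 t)) / (2 * 3/4) = 49/24 - 49*exp(-3*t/2)/24.
As t -> infinity, exp(-2*3/4 t) -> 0, so the stationary variance is sigma^2 / (2 theta) = 49/24.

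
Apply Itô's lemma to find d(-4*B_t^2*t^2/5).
d(-4*B_t^2*t^2/5) = (4*t*(-2*B_t^2 - t)/5) dt + (-8*B_t*t^2/5) dB_t

Itô's formula for f(t, x): d f(t, B_t) = (f_t + (1/2) f_xx) dt + f_x dB_t. Compute partials of f(t, x) = -4*t^2*x^2/5:
  f_t(t,x)  = -8*t*x^2/5
  f_x(t,x)  = -8*t^2*x/5
  f_xx(t,x) = -8*t^2/5
Assemble drift = f_t + (1/2) f_xx = 4*t*(-t - 2*x^2)/5 and diffusion = f_x = -8*t^2*x/5. Substituting x = B_t:
  d(-4*B_t^2*t^2/5) = (4*t*(-2*B_t^2 - t)/5) dt + (-8*B_t*t^2/5) dB_t.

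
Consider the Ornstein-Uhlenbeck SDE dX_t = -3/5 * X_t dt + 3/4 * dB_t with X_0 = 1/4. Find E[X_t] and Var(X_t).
E[X_t] = exp(-3*t/5)/4; Var(X_t) = 15/32 - 15*exp(-6*t/5)/32

The OU SDE dX = -theta X dt + sigma dB admits the integrating factor exp(theta t): d(exp(theta t) X_t) = sigma exp(theta t) dB_t. Integrating from 0 to t:
  X_t = x_0 * exp(-theta t) + sigma * int_0^t exp(-theta (t-s)) dB_s.
The Itô integral has mean 0 and (by the Itô isometry) variance sigma^2 * int_0^t exp(-2 theta (t - s)) ds = sigma^2 * (1 - exp(-2 theta t)) / (2 theta).
With theta = 3/5, sigma = 3/4, x_0 = 1/4:
  E[X_t] = 1/4 * exp(-3/5 t) = exp(-3*t/5)/4
  Var(X_t) = (3/4)^2 * (1 - exp(-2*3/5 t)) / (2 * 3/5) = 15/32 - 15*exp(-6*t/5)/32.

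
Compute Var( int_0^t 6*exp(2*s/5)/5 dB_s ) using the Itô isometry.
Var = 9*exp(4*t/5)/5 - 9/5

The Itô integral of a deterministic integrand f(s) has mean 0 because each increment f(s) * (B_{s+ds} - B_s) has mean 0. By the Itô isometry:
  Var( int_0^t f(s) dB_s ) = E[ (int_0^t f(s) dB_s)^2 ] = int_0^t f(s)^2 ds.
Here f(s) = 6*exp(2*s/5)/5, so f(s)^2 = 36*exp(4*s/5)/25. Integrate:
  int_0^t (36*exp(4*s/5)/25) ds = 9*exp(4*t/5)/5 - 9/5.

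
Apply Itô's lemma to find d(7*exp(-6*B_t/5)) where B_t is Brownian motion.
d(7*exp(-6*B_t/5)) = (126*exp(-6*B_t/5)/25) dt + (-42*exp(-6*B_t/5)/5) dB_t

Itô's formula for f(B_t) gives d f(B_t) = f'(B_t) dB_t + (1/2) f''(B_t) dt. Compute derivatives of f(x) = 7*exp(-6*x/5):
  f'(x)  = -42*exp(-6*x/5)/5
  f''(x) = 252*exp(-6*x/5)/25
Substitute x = B_t and multiply the f'' term by 1/2:
  drift     = (1/2) * (252*exp(-6*x/5)/25) evaluated at B_t = 126*exp(-6*B_t/5)/25
  diffusion = (-42*exp(-6*x/5)/5) evaluated at B_t = -42*exp(-6*B_t/5)/5
Therefore d(7*exp(-6*B_t/5)) = (126*exp(-6*B_t/5)/25) dt + (-42*exp(-6*B_t/5)/5) dB_t.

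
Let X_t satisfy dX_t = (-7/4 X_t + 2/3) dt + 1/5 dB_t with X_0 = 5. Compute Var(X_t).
Var(X_t) = 2/175 - 2*exp(-7*t/2)/175

The variance V(t) = Var(X_t) satisfies V'(t) = 2 a V(t) + c^2 with V(0) = 0 (drift coefficient is linear in X, diffusion is constant). With a = -7/4, c = 1/5, the solution is
  V(t) = (c^2 / (2 a)) * (exp(2 a t) - 1)
       = ((1/5)^2 / (2*(-7/4))) * (exp((-7/2) t) - 1)
       = 2/175 - 2*exp(-7*t/2)/175.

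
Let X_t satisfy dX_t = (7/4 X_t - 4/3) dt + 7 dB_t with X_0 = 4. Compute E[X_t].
E[X_t] = 68*exp(7*t/4)/21 + 16/21

Taking expectations and using E[dB_t] = 0, the mean m(t) = E[X_t] satisfies the ODE m'(t) = a m(t) + b with m(0) = x_0. With a = 7/4, b = -4/3, x_0 = 4, the solution is
  m(t) = x_0 * exp(a t) + (b/a) * (exp(a t) - 1)
       = 4 * exp((7/4) t) + ((-4/3)/(7/4)) * (exp((7/4) t) - 1)
       = 68*exp(7*t/4)/21 + 16/21.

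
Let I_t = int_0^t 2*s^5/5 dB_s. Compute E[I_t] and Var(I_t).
E[I_t] = 0; Var(I_t) = 4*t^11/275

The Itô integral of a deterministic integrand f(s) has mean 0 because each increment f(s) * (B_{s+ds} - B_s) has mean 0. By the Itô isometry:
  Var( int_0^t f(s) dB_s ) = E[ (int_0^t f(s) dB_s)^2 ] = int_0^t f(s)^2 ds.
Here f(s) = 2*s^5/5, so f(s)^2 = 4*s^10/25. Integrate:
  int_0^t (4*s^10/25) ds = 4*t^11/275.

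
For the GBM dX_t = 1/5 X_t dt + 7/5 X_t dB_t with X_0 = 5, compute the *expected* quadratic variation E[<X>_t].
E[<X>_t] = 1225*exp(59*t/25)/59 - 1225/59

<X>_t = int_0^t ((7/5) * X_s)^2 ds. Taking expectation inside the integral: E[<X>_t] = (7/5)^2 * int_0^t E[X_s^2] ds. For GBM, E[X_s^2] = x_0^2 * exp((2 mu + sigma^2) s). Integrating:
  E[<X>_t] = (7/5)^2 * 5^2 * (exp((2*(1/5) + (7/5)^2) t) - 1) / (2*(1/5) + (7/5)^2)
           = (7/5)^2 * 5^2 * (exp((59/25) t) - 1) / (59/25) = 1225*exp(59*t/25)/59 - 1225/59.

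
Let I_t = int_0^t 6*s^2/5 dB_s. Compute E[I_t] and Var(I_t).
E[I_t] = 0; Var(I_t) = 36*t^5/125

The Itô integral of a deterministic integrand f(s) has mean 0 because each increment f(s) * (B_{s+ds} - B_s) has mean 0. By the Itô isometry:
  Var( int_0^t f(s) dB_s ) = E[ (int_0^t f(s) dB_s)^2 ] = int_0^t f(s)^2 ds.
Here f(s) = 6*s^2/5, so f(s)^2 = 36*s^4/25. Integrate:
  int_0^t (36*s^4/25) ds = 36*t^5/125.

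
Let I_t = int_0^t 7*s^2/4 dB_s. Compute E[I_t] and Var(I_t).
E[I_t] = 0; Var(I_t) = 49*t^5/80

The Itô integral of a deterministic integrand f(s) has mean 0 because each increment f(s) * (B_{s+ds} - B_s) has mean 0. By the Itô isometry:
  Var( int_0^t f(s) dB_s ) = E[ (int_0^t f(s) dB_s)^2 ] = int_0^t f(s)^2 ds.
Here f(s) = 7*s^2/4, so f(s)^2 = 49*s^4/16. Integrate:
  int_0^t (49*s^4/16) ds = 49*t^5/80.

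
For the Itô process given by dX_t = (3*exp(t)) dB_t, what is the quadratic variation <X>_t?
<X>_t = 9*exp(2*t)/2 - 9/2

For an Itô process dX_t = a(t) dt + b(t) dB_t, the quadratic variation is <X>_t = int_0^t b(s)^2 ds (the drift term does not contribute). Here b(s) = 3*exp(s), so
  b(s)^2 = 9*exp(2*s).
Integrating from 0 to t:
  <X>_t = int_0^t (9*exp(2*s)) ds = 9*exp(2*t)/2 - 9/2.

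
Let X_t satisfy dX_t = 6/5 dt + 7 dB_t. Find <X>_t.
<X>_t = 49*t

For an Itô process dX_t = a(t) dt + b(t) dB_t, the quadratic variation is <X>_t = int_0^t b(s)^2 ds (the drift term does not contribute). Here b(s) = 7, so
  b(s)^2 = 49.
Integrating from 0 to t:
  <X>_t = int_0^t (49) ds = 49*t.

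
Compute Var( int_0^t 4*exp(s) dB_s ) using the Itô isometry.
Var = 8*exp(2*t) - 8

The Itô integral of a deterministic integrand f(s) has mean 0 because each increment f(s) * (B_{s+ds} - B_s) has mean 0. By the Itô isometry:
  Var( int_0^t f(s) dB_s ) = E[ (int_0^t f(s) dB_s)^2 ] = int_0^t f(s)^2 ds.
Here f(s) = 4*exp(s), so f(s)^2 = 16*exp(2*s). Integrate:
  int_0^t (16*exp(2*s)) ds = 8*exp(2*t) - 8.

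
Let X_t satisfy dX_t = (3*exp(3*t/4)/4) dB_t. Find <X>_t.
<X>_t = 3*exp(3*t/2)/8 - 3/8

For an Itô process dX_t = a(t) dt + b(t) dB_t, the quadratic variation is <X>_t = int_0^t b(s)^2 ds (the drift term does not contribute). Here b(s) = 3*exp(3*s/4)/4, so
  b(s)^2 = 9*exp(3*s/2)/16.
Integrating from 0 to t:
  <X>_t = int_0^t (9*exp(3*s/2)/16) ds = 3*exp(3*t/2)/8 - 3/8.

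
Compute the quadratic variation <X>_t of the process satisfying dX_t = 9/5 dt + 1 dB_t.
<X>_t = t

For an Itô process dX_t = a(t) dt + b(t) dB_t, the quadratic variation is <X>_t = int_0^t b(s)^2 ds (the drift term does not contribute). Here b(s) = 1, so
  b(s)^2 = 1.
Integrating from 0 to t:
  <X>_t = int_0^t (1) ds = t.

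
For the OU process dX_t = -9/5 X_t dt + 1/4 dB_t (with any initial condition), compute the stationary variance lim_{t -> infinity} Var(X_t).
lim Var(X_t) = 5/288

The OU SDE dX = -theta X dt + sigma dB admits the integrating factor exp(theta t): d(exp(theta t) X_t) = sigma exp(theta t) dB_t. Integrating from 0 to t gives X_t = x_0 * exp(-theta t) + sigma * int_0^t exp(-theta (t-s)) dB_s for any initial x_0. The Itô integral has variance (by the Itô isometry) sigma^2 * int_0^t exp(-2 theta (t - s)) ds = sigma^2 * (1 - exp(-2 theta t)) / (2 theta), independent of x_0.
With theta = 9/5, sigma = 1/4:
  Var(X_t) = (1/4)^2 * (1 - exp(-2*9/5 t)) / (2 * 9/5) = 5/288 - 5*exp(-18*t/5)/288.
As t -> infinity, exp(-2*9/5 t) -> 0, so the stationary variance is sigma^2 / (2 theta) = 5/288.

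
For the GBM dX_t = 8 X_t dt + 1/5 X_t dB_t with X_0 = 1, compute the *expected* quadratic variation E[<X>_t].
E[<X>_t] = exp(401*t/25)/401 - 1/401

<X>_t = int_0^t ((1/5) * X_s)^2 ds. Taking expectation inside the integral: E[<X>_t] = (1/5)^2 * int_0^t E[X_s^2] ds. For GBM, E[X_s^2] = x_0^2 * exp((2 mu + sigma^2) s). Integrating:
  E[<X>_t] = (1/5)^2 * 1^2 * (exp((2*8 + (1/5)^2) t) - 1) / (2*8 + (1/5)^2)
           = (1/5)^2 * 1^2 * (exp((401/25) t) - 1) / (401/25) = exp(401*t/25)/401 - 1/401.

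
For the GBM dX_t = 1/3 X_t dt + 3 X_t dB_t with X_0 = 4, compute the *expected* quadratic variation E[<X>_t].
E[<X>_t] = 432*exp(29*t/3)/29 - 432/29

<X>_t = int_0^t (3 * X_s)^2 ds. Taking expectation inside the integral: E[<X>_t] = 3^2 * int_0^t E[X_s^2] ds. For GBM, E[X_s^2] = x_0^2 * exp((2 mu + sigma^2) s). Integrating:
  E[<X>_t] = 3^2 * 4^2 * (exp((2*(1/3) + 3^2) t) - 1) / (2*(1/3) + 3^2)
           = 3^2 * 4^2 * (exp((29/3) t) - 1) / (29/3) = 432*exp(29*t/3)/29 - 432/29.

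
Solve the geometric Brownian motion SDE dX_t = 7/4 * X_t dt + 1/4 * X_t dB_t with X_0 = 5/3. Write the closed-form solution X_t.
X_t = 5/3 * exp((55/32) * t + (1/4) * B_t)

For GBM dX = mu X dt + sigma X dB with X_0 = x_0, apply Itô to Y = log X: dY = (mu - sigma^2/2) dt + sigma dB, so Y_t = log(x_0) + (mu - sigma^2/2) t + sigma B_t and hence X_t = x_0 * exp((mu - sigma^2/2) t + sigma B_t).
With mu = 7/4, sigma = 1/4, x_0 = 5/3, this gives:
  X_t = 5/3 * exp((55/32) * t + (1/4) * B_t).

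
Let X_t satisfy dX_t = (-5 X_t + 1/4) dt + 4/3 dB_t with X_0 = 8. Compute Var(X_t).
Var(X_t) = 8/45 - 8*exp(-10*t)/45

The variance V(t) = Var(X_t) satisfies V'(t) = 2 a V(t) + c^2 with V(0) = 0 (drift coefficient is linear in X, diffusion is constant). With a = -5, c = 4/3, the solution is
  V(t) = (c^2 / (2 a)) * (exp(2 a t) - 1)
       = ((4/3)^2 / (2*(-5))) * (exp((-10) t) - 1)
       = 8/45 - 8*exp(-10*t)/45.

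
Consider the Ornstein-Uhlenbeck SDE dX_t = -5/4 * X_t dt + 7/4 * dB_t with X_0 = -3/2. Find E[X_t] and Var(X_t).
E[X_t] = -3*exp(-5*t/4)/2; Var(X_t) = 49/40 - 49*exp(-5*t/2)/40

The OU SDE dX = -theta X dt + sigma dB admits the integrating factor exp(theta t): d(exp(theta t) X_t) = sigma exp(theta t) dB_t. Integrating from 0 to t:
  X_t = x_0 * exp(-theta t) + sigma * int_0^t exp(-theta (t-s)) dB_s.
The Itô integral has mean 0 and (by the Itô isometry) variance sigma^2 * int_0^t exp(-2 theta (t - s)) ds = sigma^2 * (1 - exp(-2 theta t)) / (2 theta).
With theta = 5/4, sigma = 7/4, x_0 = -3/2:
  E[X_t] = -3/2 * exp(-5/4 t) = -3*exp(-5*t/4)/2
  Var(X_t) = (7/4)^2 * (1 - exp(-2*5/4 t)) / (2 * 5/4) = 49/40 - 49*exp(-5*t/2)/40.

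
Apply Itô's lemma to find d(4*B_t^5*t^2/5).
d(4*B_t^5*t^2/5) = (8*B_t^3*t*(B_t^2 + 5*t)/5) dt + (4*B_t^4*t^2) dB_t

Itô's formula for f(t, x): d f(t, B_t) = (f_t + (1/2) f_xx) dt + f_x dB_t. Compute partials of f(t, x) = 4*t^2*x^5/5:
  f_t(t,x)  = 8*t*x^5/5
  f_x(t,x)  = 4*t^2*x^4
  f_xx(t,x) = 16*t^2*x^3
Assemble drift = f_t + (1/2) f_xx = 8*t*x^3*(5*t + x^2)/5 and diffusion = f_x = 4*t^2*x^4. Substituting x = B_t:
  d(4*B_t^5*t^2/5) = (8*B_t^3*t*(B_t^2 + 5*t)/5) dt + (4*B_t^4*t^2) dB_t.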